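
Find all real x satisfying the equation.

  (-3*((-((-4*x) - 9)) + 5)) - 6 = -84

Step 1. [(-3*((-((-4*x) - 9)) + 5)) - 6 = -84] -3 divides every term; factor it out. So factor: ((-((-4*x) - 9)) + 5) + 2 = 28.
Step 2. [((-((-4*x) - 9)) + 5) + 2 = 28] peel the +2: subtract 2 from each side, so sub: (-((-4*x) - 9)) + 5 = 26.
Step 3. [(-((-4*x) - 9)) + 5 = 26] peel the +5: subtract 5 from each side ⇒ sub: -((-4*x) - 9) = 21.
Step 4. [-((-4*x) - 9) = 21] leading − — multiply by −1. So neg: (-4*x) - 9 = -21.
Step 5. [(-4*x) - 9 = -21] the outer -9 inverts by adding 9, so sub: -4*x = -12.
Step 6. [-4*x = -12] leading coefficient -4: divide by -4 ⇒ div: x = 3.

Answer: x ∈ {3}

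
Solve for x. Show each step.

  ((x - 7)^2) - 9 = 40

Step 1. [((x - 7)^2) - 9 = 40] the outer -9 inverts by adding 9. So sub: (x - 7)^2 = 49.
Step 2. [(x - 7)^2 = 49] 49 ≥ 0, LHS is (·)² — take ±√ ⇒ sqrt: x - 7 = 7 or -7.
Step 3. [x - 7 = 7 or -7] the outer -7 inverts by adding 7, so sub: x = 14 or 0.

Answer: x ∈ {0, 14}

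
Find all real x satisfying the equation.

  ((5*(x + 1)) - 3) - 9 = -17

Step 1. [((5*(x + 1)) - 3) - 9 = -17] the outer -9 inverts by adding 9 ⇒ sub: (5*(x + 1)) - 3 = -8.
Step 2. [(5*(x + 1)) - 3 = -8] 3 comes off first (add 3), so sub: 5*(x + 1) = -5.
Step 3. [5*(x + 1) = -5] LHS = 5·(…); ÷5 both sides. So div: x + 1 = -1.
Step 4. [x + 1 = -1] +1 is outermost — subtract 1 both sides, so sub: x = -2.

Answer: x ∈ {-2}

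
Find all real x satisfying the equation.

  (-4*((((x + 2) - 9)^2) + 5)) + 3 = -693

Step 1. [(-4*((((x + 2) - 9)^2) + 5)) + 3 = -693] the outer +3 inverts by subtracting 3. So sub: -4*((((x + 2) - 9)^2) + 5) = -696.
Step 2. [-4*((((x + 2) - 9)^2) + 5) = -696] LHS = -4·(…); ÷-4 both sides, so div: (((x + 2) - 9)^2) + 5 = 174.
Step 3. [(((x + 2) - 9)^2) + 5 = 174] the outer +5 inverts by subtracting 5. So sub: ((x + 2) - 9)^2 = 169.
Step 4. [((x + 2) - 9)^2 = 169] LHS squared, RHS 169 ≥ 0: apply √ (±), so sqrt: (x + 2) - 9 = 13 or -13.
Step 5. [(x + 2) - 9 = 13 or -13] the outer -9 inverts by adding 9. So sub: x + 2 = 22 or -4.
Step 6. [x + 2 = 22 or -4] subtract 2: x sits inside (… + 2) ⇒ sub: x = 20 or -6.

Answer: x ∈ {-6, 20}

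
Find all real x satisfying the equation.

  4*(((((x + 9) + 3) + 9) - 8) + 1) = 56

Step 1. [4*(((((x + 9) + 3) + 9) - 8) + 1) = 56] leading coefficient 4: divide by 4 ⇒ div: ((((x + 9) + 3) + 9) - 8) + 1 = 14.
Step 2. [((((x + 9) + 3) + 9) - 8) + 1 = 14] subtract 1: x sits inside (… + 1). So sub: (((x + 9) + 3) + 9) - 8 = 13.
Step 3. [(((x + 9) + 3) + 9) - 8 = 13] 8 comes off first (add 8), so sub: ((x + 9) + 3) + 9 = 21.
Step 4. [((x + 9) + 3) + 9 = 21] peel the +9: subtract 9 from each side, so sub: (x + 9) + 3 = 12.
Step 5. [(x + 9) + 3 = 12] 3 comes off first (subtract 3), so sub: x + 9 = 9.
Step 6. [x + 9 = 9] 9 comes off first (subtract 9) ⇒ sub: x = 0.

Answer: x ∈ {0}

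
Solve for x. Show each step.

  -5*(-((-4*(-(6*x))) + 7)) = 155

Step 1. [-5*(-((-4*(-(6*x))) + 7)) = 155] divide by the outer -5 ⇒ div: -((-4*(-(6*x))) + 7) = -31.
Step 2. [-((-4*(-(6*x))) + 7) = -31] LHS negated; negate both sides ⇒ neg: (-4*(-(6*x))) + 7 = 31.
Step 3. [(-4*(-(6*x))) + 7 = 31] 7 comes off first (subtract 7). So sub: -4*(-(6*x)) = 24.
Step 4. [-4*(-(6*x)) = 24] -4 out front; divide by -4 ⇒ div: -(6*x) = -6.
Step 5. [-(6*x) = -6] flip signs both sides, so neg: 6*x = 6.
Step 6. [6*x = 6] leading coefficient 6: divide by 6. So div: x = 1.

Answer: x ∈ {1}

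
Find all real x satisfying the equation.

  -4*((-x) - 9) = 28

Step 1. [-4*((-x) - 9) = 28] -4·(inner) — divide through by -4. So div: (-x) - 9 = -7.
Step 2. [(-x) - 9 = -7] -9 is outermost — add 9 both sides ⇒ sub: -x = 2.
Step 3. [-x = 2] LHS negated; negate both sides. So neg: x = -2.

Answer: x ∈ {-2}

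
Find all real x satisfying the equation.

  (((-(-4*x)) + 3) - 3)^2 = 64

Step 1. [(((-(-4*x)) + 3) - 3)^2 = 64] √ both sides: 64 ≥ 0 gives two branches. So sqrt: ((-(-4*x)) + 3) - 3 = 8 or -8.
Step 2. [((-(-4*x)) + 3) - 3 = 8 or -8] the outer -3 inverts by adding 3. So sub: (-(-4*x)) + 3 = 11 or -5.
Step 3. [(-(-4*x)) + 3 = 11 or -5] peel the +3: subtract 3 from each side. So sub: -(-4*x) = 8 or -8.
Step 4. [-(-4*x) = 8 or -8] leading − — multiply by −1 ⇒ neg: -4*x = -8 or 8.
Step 5. [-4*x = -8 or 8] divide by the outer -4. So div: x = 2 or -2.

Answer: x ∈ {-2, 2}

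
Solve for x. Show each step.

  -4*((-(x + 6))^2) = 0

Step 1. [-4*((-(x + 6))^2) = 0] divide by the outer -4 ⇒ div: (-(x + 6))^2 = 0.
Step 2. [(-(x + 6))^2 = 0] LHS squared, RHS 0 ≥ 0: apply √ (±). So sqrt: -(x + 6) = 0.
Step 3. [-(x + 6) = 0] flip signs both sides, so neg: x + 6 = 0.
Step 4. [x + 6 = 0] subtract 6: x sits inside (… + 6). So sub: x = -6.

Answer: x ∈ {-6}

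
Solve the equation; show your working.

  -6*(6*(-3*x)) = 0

Step 1. [-6*(6*(-3*x)) = 0] -6·(inner) — divide through by -6, so div: 6*(-3*x) = 0.
Step 2. [6*(-3*x) = 0] LHS = 6·(…); ÷6 both sides, so div: -3*x = 0.
Step 3. [-3*x = 0] divide by the outer -3. So div: x = 0.

Answer: x ∈ {0}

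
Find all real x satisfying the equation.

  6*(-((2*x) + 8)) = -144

Step 1. [6*(-((2*x) + 8)) = -144] leading coefficient 6: divide by 6. So div: -((2*x) + 8) = -24.
Step 2. [-((2*x) + 8) = -24] flip signs both sides, so neg: (2*x) + 8 = 24.
Step 3. [(2*x) + 8 = 24] 2 divides every term; factor it out ⇒ factor: x + 4 = 12.
Step 4. [x + 4 = 12] +4 is outermost — subtract 4 both sides, so sub: x = 8.

Answer: x ∈ {8}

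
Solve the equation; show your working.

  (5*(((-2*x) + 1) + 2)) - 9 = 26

Step 1. [(5*(((-2*x) + 1) + 2)) - 9 = 26] the outer -9 inverts by adding 9, so sub: 5*(((-2*x) + 1) + 2) = 35.
Step 2. [5*(((-2*x) + 1) + 2) = 35] leading coefficient 5: divide by 5 ⇒ div: ((-2*x) + 1) + 2 = 7.
Step 3. [((-2*x) + 1) + 2 = 7] 2 comes off first (subtract 2), so sub: (-2*x) + 1 = 5.
Step 4. [(-2*x) + 1 = 5] the outer +1 inverts by subtracting 1. So sub: -2*x = 4.
Step 5. [-2*x = 4] -2·(inner) — divide through by -2. So div: x = -2.

Answer: x ∈ {-2}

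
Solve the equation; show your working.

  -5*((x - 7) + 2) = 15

Step 1. [-5*((x - 7) + 2) = 15] divide by the outer -5 ⇒ div: (x - 7) + 2 = -3.
Step 2. [(x - 7) + 2 = -3] peel the +2: subtract 2 from each side. So sub: x - 7 = -5.
Step 3. [x - 7 = -5] add 7: x sits inside (… - 7) ⇒ sub: x = 2.

Answer: x ∈ {2}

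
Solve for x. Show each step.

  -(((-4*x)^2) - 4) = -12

Step 1. [-(((-4*x)^2) - 4) = -12] flip signs both sides. So neg: ((-4*x)^2) - 4 = 12.
Step 2. [((-4*x)^2) - 4 = 12] 4 comes off first (add 4). So sub: (-4*x)^2 = 16.
Step 3. [(-4*x)^2 = 16] √ both sides: 16 ≥ 0 gives two branches ⇒ sqrt: -4*x = 4 or -4.
Step 4. [-4*x = 4 or -4] leading coefficient -4: divide by -4 ⇒ div: x = -1 or 1.

Answer: x ∈ {-1, 1}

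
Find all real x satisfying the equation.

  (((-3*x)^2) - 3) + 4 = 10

Step 1. [(((-3*x)^2) - 3) + 4 = 10] +4 is outermost — subtract 4 both sides, so sub: ((-3*x)^2) - 3 = 6.
Step 2. [((-3*x)^2) - 3 = 6] -3 is outermost — add 3 both sides ⇒ sub: (-3*x)^2 = 9.
Step 3. [(-3*x)^2 = 9] 9 ≥ 0, LHS is (·)² — take ±√ ⇒ sqrt: -3*x = 3 or -3.
Step 4. [-3*x = 3 or -3] -3·(inner) — divide through by -3, so div: x = -1 or 1.

Answer: x ∈ {-1, 1}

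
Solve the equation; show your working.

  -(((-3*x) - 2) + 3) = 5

Step 1. [-(((-3*x) - 2) + 3) = 5] leading − — multiply by −1, so neg: ((-3*x) - 2) + 3 = -5.
Step 2. [((-3*x) - 2) + 3 = -5] the outer +3 inverts by subtracting 3 ⇒ sub: (-3*x) - 2 = -8.
Step 3. [(-3*x) - 2 = -8] the outer -2 inverts by adding 2. So sub: -3*x = -6.
Step 4. [-3*x = -6] -3·(inner) — divide through by -3, so div: x = 2.

Answer: x ∈ {2}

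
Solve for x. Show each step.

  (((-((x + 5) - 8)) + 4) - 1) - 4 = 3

Step 1. [(((-((x + 5) - 8)) + 4) - 1) - 4 = 3] 4 comes off first (add 4), so sub: ((-((x + 5) - 8)) + 4) - 1 = 7.
Step 2. [((-((x + 5) - 8)) + 4) - 1 = 7] add 1: x sits inside (… - 1) ⇒ sub: (-((x + 5) - 8)) + 4 = 8.
Step 3. [(-((x + 5) - 8)) + 4 = 8] +4 is outermost — subtract 4 both sides ⇒ sub: -((x + 5) - 8) = 4.
Step 4. [-((x + 5) - 8) = 4] LHS negated; negate both sides. So neg: (x + 5) - 8 = -4.
Step 5. [(x + 5) - 8 = -4] -8 is outermost — add 8 both sides, so sub: x + 5 = 4.
Step 6. [x + 5 = 4] the outer +5 inverts by subtracting 5, so sub: x = -1.

Answer: x ∈ {-1}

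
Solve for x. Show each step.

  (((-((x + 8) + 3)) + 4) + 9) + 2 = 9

Step 1. [(((-((x + 8) + 3)) + 4) + 9) + 2 = 9] +2 is outermost — subtract 2 both sides ⇒ sub: ((-((x + 8) + 3)) + 4) + 9 = 7.
Step 2. [((-((x + 8) + 3)) + 4) + 9 = 7] 9 comes off first (subtract 9) ⇒ sub: (-((x + 8) + 3)) + 4 = -2.
Step 3. [(-((x + 8) + 3)) + 4 = -2] subtract 4: x sits inside (… + 4). So sub: -((x + 8) + 3) = -6.
Step 4. [-((x + 8) + 3) = -6] LHS negated; negate both sides ⇒ neg: (x + 8) + 3 = 6.
Step 5. [(x + 8) + 3 = 6] 3 comes off first (subtract 3) ⇒ sub: x + 8 = 3.
Step 6. [x + 8 = 3] peel the +8: subtract 8 from each side, so sub: x = -5.

Answer: x ∈ {-5}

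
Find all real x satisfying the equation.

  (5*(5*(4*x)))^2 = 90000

Step 1. [(5*(5*(4*x)))^2 = 90000] 90000 ≥ 0, LHS is (·)² — take ±√, so sqrt: 5*(5*(4*x)) = 300 or -300.
Step 2. [5*(5*(4*x)) = 300 or -300] divide by the outer 5, so div: 5*(4*x) = 60 or -60.
Step 3. [5*(4*x) = 60 or -60] divide by the outer 5 ⇒ div: 4*x = 12 or -12.
Step 4. [4*x = 12 or -12] divide by the outer 4. So div: x = 3 or -3.

Answer: x ∈ {-3, 3}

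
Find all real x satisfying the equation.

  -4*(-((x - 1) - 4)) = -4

Step 1. [-4*(-((x - 1) - 4)) = -4] leading coefficient -4: divide by -4. So div: -((x - 1) - 4) = 1.
Step 2. [-((x - 1) - 4) = 1] leading − — multiply by −1, so neg: (x - 1) - 4 = -1.
Step 3. [(x - 1) - 4 = -1] add 4: x sits inside (… - 4). So sub: x - 1 = 3.
Step 4. [x - 1 = 3] add 1: x sits inside (… - 1). So sub: x = 4.

Answer: x ∈ {4}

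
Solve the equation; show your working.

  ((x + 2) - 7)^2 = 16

Step 1. [((x + 2) - 7)^2 = 16] LHS squared, RHS 16 ≥ 0: apply √ (±), so sqrt: (x + 2) - 7 = 4 or -4.
Step 2. [(x + 2) - 7 = 4 or -4] -7 is outermost — add 7 both sides. So sub: x + 2 = 11 or 3.
Step 3. [x + 2 = 11 or 3] the outer +2 inverts by subtracting 2, so sub: x = 9 or 1.

Answer: x ∈ {1, 9}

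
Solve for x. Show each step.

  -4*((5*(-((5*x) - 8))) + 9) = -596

Step 1. [-4*((5*(-((5*x) - 8))) + 9) = -596] -4·(inner) — divide through by -4 ⇒ div: (5*(-((5*x) - 8))) + 9 = 149.
Step 2. [(5*(-((5*x) - 8))) + 9 = 149] the outer +9 inverts by subtracting 9. So sub: 5*(-((5*x) - 8)) = 140.
Step 3. [5*(-((5*x) - 8)) = 140] leading coefficient 5: divide by 5, so div: -((5*x) - 8) = 28.
Step 4. [-((5*x) - 8) = 28] flip signs both sides, so neg: (5*x) - 8 = -28.
Step 5. [(5*x) - 8 = -28] add 8: x sits inside (… - 8) ⇒ sub: 5*x = -20.
Step 6. [5*x = -20] divide by the outer 5 ⇒ div: x = -4.

Answer: x ∈ {-4}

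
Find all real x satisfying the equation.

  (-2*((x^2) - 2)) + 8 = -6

Step 1. [(-2*((x^2) - 2)) + 8 = -6] -2 divides every term; factor it out ⇒ factor: ((x^2) - 2) - 4 = 3.
Step 2. [((x^2) - 2) - 4 = 3] peel the -4: add 4 from each side, so sub: (x^2) - 2 = 7.
Step 3. [(x^2) - 2 = 7] the outer -2 inverts by adding 2, so sub: x^2 = 9.
Step 4. [x^2 = 9] LHS squared, RHS 9 ≥ 0: apply √ (±). So sqrt: x = 3 or -3.

Answer: x ∈ {-3, 3}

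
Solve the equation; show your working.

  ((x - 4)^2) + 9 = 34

Step 1. [((x - 4)^2) + 9 = 34] the outer +9 inverts by subtracting 9, so sub: (x - 4)^2 = 25.
Step 2. [(x - 4)^2 = 25] √ both sides: 25 ≥ 0 gives two branches, so sqrt: x - 4 = 5 or -5.
Step 3. [x - 4 = 5 or -5] -4 is outermost — add 4 both sides, so sub: x = 9 or -1.

Answer: x ∈ {-1, 9}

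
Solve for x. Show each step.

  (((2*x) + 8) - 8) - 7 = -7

Step 1. [(((2*x) + 8) - 8) - 7 = -7] add 7: x sits inside (… - 7) ⇒ sub: ((2*x) + 8) - 8 = 0.
Step 2. [((2*x) + 8) - 8 = 0] 8 comes off first (add 8), so sub: (2*x) + 8 = 8.
Step 3. [(2*x) + 8 = 8] 8 comes off first (subtract 8). So sub: 2*x = 0.
Step 4. [2*x = 0] LHS = 2·(…); ÷2 both sides ⇒ div: x = 0.

Answer: x ∈ {0}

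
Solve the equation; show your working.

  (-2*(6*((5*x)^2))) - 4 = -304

Step 1. [(-2*(6*((5*x)^2))) - 4 = -304] common factor -2 (LHS and -304) — divide through ⇒ factor: (6*((5*x)^2)) + 2 = 152.
Step 2. [(6*((5*x)^2)) + 2 = 152] peel the +2: subtract 2 from each side. So sub: 6*((5*x)^2) = 150.
Step 3. [6*((5*x)^2) = 150] 6·(inner) — divide through by 6, so div: (5*x)^2 = 25.
Step 4. [(5*x)^2 = 25] √ both sides: 25 ≥ 0 gives two branches, so sqrt: 5*x = 5 or -5.
Step 5. [5*x = 5 or -5] divide by the outer 5, so div: x = 1 or -1.

Answer: x ∈ {-1, 1}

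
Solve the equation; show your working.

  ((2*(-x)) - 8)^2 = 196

Step 1. [((2*(-x)) - 8)^2 = 196] LHS squared, RHS 196 ≥ 0: apply √ (±) ⇒ sqrt: (2*(-x)) - 8 = 14 or -14.
Step 2. [(2*(-x)) - 8 = 14 or -14] common factor 2 (LHS and 14 or -14) — divide through, so factor: (-x) - 4 = 7 or -7.
Step 3. [(-x) - 4 = 7 or -7] -4 is outermost — add 4 both sides ⇒ sub: -x = 11 or -3.
Step 4. [-x = 11 or -3] flip signs both sides. So neg: x = -11 or 3.

Answer: x ∈ {-11, 3}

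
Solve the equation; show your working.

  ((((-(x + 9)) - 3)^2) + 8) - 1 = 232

Step 1. [((((-(x + 9)) - 3)^2) + 8) - 1 = 232] add 1: x sits inside (… - 1), so sub: (((-(x + 9)) - 3)^2) + 8 = 233.
Step 2. [(((-(x + 9)) - 3)^2) + 8 = 233] peel the +8: subtract 8 from each side, so sub: ((-(x + 9)) - 3)^2 = 225.
Step 3. [((-(x + 9)) - 3)^2 = 225] LHS squared, RHS 225 ≥ 0: apply √ (±), so sqrt: (-(x + 9)) - 3 = 15 or -15.
Step 4. [(-(x + 9)) - 3 = 15 or -15] 3 comes off first (add 3) ⇒ sub: -(x + 9) = 18 or -12.
Step 5. [-(x + 9) = 18 or -12] flip signs both sides ⇒ neg: x + 9 = -18 or 12.
Step 6. [x + 9 = -18 or 12] +9 is outermost — subtract 9 both sides, so sub: x = -27 or 3.

Answer: x ∈ {-27, 3}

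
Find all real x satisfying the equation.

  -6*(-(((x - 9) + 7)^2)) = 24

Step 1. [-6*(-(((x - 9) + 7)^2)) = 24] -6·(inner) — divide through by -6. So div: -(((x - 9) + 7)^2) = -4.
Step 2. [-(((x - 9) + 7)^2) = -4] leading − — multiply by −1, so neg: ((x - 9) + 7)^2 = 4.
Step 3. [((x - 9) + 7)^2 = 4] 4 ≥ 0, LHS is (·)² — take ±√. So sqrt: (x - 9) + 7 = 2 or -2.
Step 4. [(x - 9) + 7 = 2 or -2] +7 is outermost — subtract 7 both sides. So sub: x - 9 = -5 or -9.
Step 5. [x - 9 = -5 or -9] the outer -9 inverts by adding 9, so sub: x = 4 or 0.

Answer: x ∈ {0, 4}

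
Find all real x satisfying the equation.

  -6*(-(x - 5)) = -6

Step 1. [-6*(-(x - 5)) = -6] LHS = -6·(…); ÷-6 both sides ⇒ div: -(x - 5) = 1.
Step 2. [-(x - 5) = 1] leading − — multiply by −1. So neg: x - 5 = -1.
Step 3. [x - 5 = -1] peel the -5: add 5 from each side. So sub: x = 4.

Answer: x ∈ {4}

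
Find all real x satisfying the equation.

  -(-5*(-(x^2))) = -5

Step 1. [-(-5*(-(x^2))) = -5] flip signs both sides. So neg: -5*(-(x^2)) = 5.
Step 2. [-5*(-(x^2)) = 5] -5·(inner) — divide through by -5, so div: -(x^2) = -1.
Step 3. [-(x^2) = -1] leading − — multiply by −1, so neg: x^2 = 1.
Step 4. [x^2 = 1] √ both sides: 1 ≥ 0 gives two branches ⇒ sqrt: x = 1 or -1.

Answer: x ∈ {-1, 1}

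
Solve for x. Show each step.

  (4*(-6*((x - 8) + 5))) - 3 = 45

Step 1. [(4*(-6*((x - 8) + 5))) - 3 = 45] add 3: x sits inside (… - 3). So sub: 4*(-6*((x - 8) + 5)) = 48.
Step 2. [4*(-6*((x - 8) + 5)) = 48] LHS = 4·(…); ÷4 both sides, so div: -6*((x - 8) + 5) = 12.
Step 3. [-6*((x - 8) + 5) = 12] leading coefficient -6: divide by -6 ⇒ div: (x - 8) + 5 = -2.
Step 4. [(x - 8) + 5 = -2] +5 is outermost — subtract 5 both sides, so sub: x - 8 = -7.
Step 5. [x - 8 = -7] peel the -8: add 8 from each side, so sub: x = 1.

Answer: x ∈ {1}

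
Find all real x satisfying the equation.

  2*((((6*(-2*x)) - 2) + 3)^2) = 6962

Step 1. [2*((((6*(-2*x)) - 2) + 3)^2) = 6962] divide by the outer 2 ⇒ div: (((6*(-2*x)) - 2) + 3)^2 = 3481.
Step 2. [(((6*(-2*x)) - 2) + 3)^2 = 3481] LHS squared, RHS 3481 ≥ 0: apply √ (±), so sqrt: ((6*(-2*x)) - 2) + 3 = 59 or -59.
Step 3. [((6*(-2*x)) - 2) + 3 = 59 or -59] +3 is outermost — subtract 3 both sides ⇒ sub: (6*(-2*x)) - 2 = 56 or -62.
Step 4. [(6*(-2*x)) - 2 = 56 or -62] 2 comes off first (add 2), so sub: 6*(-2*x) = 58 or -60.
Step 5. [6*(-2*x) = 58 or -60] leading coefficient 6: divide by 6. So div: -2*x = 29/3 or -10.
Step 6. [-2*x = 29/3 or -10] -2 out front; divide by -2, so div: x = -29/6 or 5.

Answer: x ∈ {-29/6, 5}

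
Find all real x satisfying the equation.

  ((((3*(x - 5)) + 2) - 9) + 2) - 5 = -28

Step 1. [((((3*(x - 5)) + 2) - 9) + 2) - 5 = -28] the outer -5 inverts by adding 5, so sub: (((3*(x - 5)) + 2) - 9) + 2 = -23.
Step 2. [(((3*(x - 5)) + 2) - 9) + 2 = -23] peel the +2: subtract 2 from each side ⇒ sub: ((3*(x - 5)) + 2) - 9 = -25.
Step 3. [((3*(x - 5)) + 2) - 9 = -25] -9 is outermost — add 9 both sides. So sub: (3*(x - 5)) + 2 = -16.
Step 4. [(3*(x - 5)) + 2 = -16] +2 is outermost — subtract 2 both sides, so sub: 3*(x - 5) = -18.
Step 5. [3*(x - 5) = -18] 3·(inner) — divide through by 3. So div: x - 5 = -6.
Step 6. [x - 5 = -6] the outer -5 inverts by adding 5, so sub: x = -1.

Answer: x ∈ {-1}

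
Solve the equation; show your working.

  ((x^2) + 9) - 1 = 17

Step 1. [((x^2) + 9) - 1 = 17] -1 is outermost — add 1 both sides, so sub: (x^2) + 9 = 18.
Step 2. [(x^2) + 9 = 18] peel the +9: subtract 9 from each side. So sub: x^2 = 9.
Step 3. [x^2 = 9] LHS squared, RHS 9 ≥ 0: apply √ (±), so sqrt: x = 3 or -3.

Answer: x ∈ {-3, 3}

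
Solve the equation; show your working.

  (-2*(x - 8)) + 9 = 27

Step 1. [(-2*(x - 8)) + 9 = 27] subtract 9: x sits inside (… + 9). So sub: -2*(x - 8) = 18.
Step 2. [-2*(x - 8) = 18] -2 out front; divide by -2. So div: x - 8 = -9.
Step 3. [x - 8 = -9] 8 comes off first (add 8) ⇒ sub: x = -1.

Answer: x ∈ {-1}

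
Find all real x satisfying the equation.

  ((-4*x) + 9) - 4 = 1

Step 1. [((-4*x) + 9) - 4 = 1] peel the -4: add 4 from each side. So sub: (-4*x) + 9 = 5.
Step 2. [(-4*x) + 9 = 5] +9 is outermost — subtract 9 both sides. So sub: -4*x = -4.
Step 3. [-4*x = -4] LHS = -4·(…); ÷-4 both sides. So div: x = 1.

Answer: x ∈ {1}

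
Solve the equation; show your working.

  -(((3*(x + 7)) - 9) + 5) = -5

Step 1. [-(((3*(x + 7)) - 9) + 5) = -5] LHS negated; negate both sides. So neg: ((3*(x + 7)) - 9) + 5 = 5.
Step 2. [((3*(x + 7)) - 9) + 5 = 5] peel the +5: subtract 5 from each side. So sub: (3*(x + 7)) - 9 = 0.
Step 3. [(3*(x + 7)) - 9 = 0] 3 | LHS and 3 | 0: pull 3 out, so factor: (x + 7) - 3 = 0.
Step 4. [(x + 7) - 3 = 0] -3 is outermost — add 3 both sides ⇒ sub: x + 7 = 3.
Step 5. [x + 7 = 3] +7 is outermost — subtract 7 both sides, so sub: x = -4.

Answer: x ∈ {-4}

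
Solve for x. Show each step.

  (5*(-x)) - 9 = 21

Step 1. [(5*(-x)) - 9 = 21] peel the -9: add 9 from each side. So sub: 5*(-x) = 30.
Step 2. [5*(-x) = 30] 5 out front; divide by 5 ⇒ div: -x = 6.
Step 3. [-x = 6] LHS negated; negate both sides ⇒ neg: x = -6.

Answer: x ∈ {-6}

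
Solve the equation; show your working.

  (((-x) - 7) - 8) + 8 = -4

Step 1. [(((-x) - 7) - 8) + 8 = -4] 8 comes off first (subtract 8), so sub: ((-x) - 7) - 8 = -12.
Step 2. [((-x) - 7) - 8 = -12] -8 is outermost — add 8 both sides. So sub: (-x) - 7 = -4.
Step 3. [(-x) - 7 = -4] 7 comes off first (add 7), so sub: -x = 3.
Step 4. [-x = 3] flip signs both sides ⇒ neg: x = -3.

Answer: x ∈ {-3}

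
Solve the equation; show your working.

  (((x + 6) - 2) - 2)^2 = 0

Step 1. [(((x + 6) - 2) - 2)^2 = 0] √ both sides: 0 ≥ 0 gives two branches. So sqrt: ((x + 6) - 2) - 2 = 0.
Step 2. [((x + 6) - 2) - 2 = 0] peel the -2: add 2 from each side ⇒ sub: (x + 6) - 2 = 2.
Step 3. [(x + 6) - 2 = 2] 2 comes off first (add 2), so sub: x + 6 = 4.
Step 4. [x + 6 = 4] subtract 6: x sits inside (… + 6), so sub: x = -2.

Answer: x ∈ {-2}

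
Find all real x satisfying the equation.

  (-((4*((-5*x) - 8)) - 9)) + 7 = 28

Step 1. [(-((4*((-5*x) - 8)) - 9)) + 7 = 28] peel the +7: subtract 7 from each side, so sub: -((4*((-5*x) - 8)) - 9) = 21.
Step 2. [-((4*((-5*x) - 8)) - 9) = 21] LHS negated; negate both sides, so neg: (4*((-5*x) - 8)) - 9 = -21.
Step 3. [(4*((-5*x) - 8)) - 9 = -21] the outer -9 inverts by adding 9, so sub: 4*((-5*x) - 8) = -12.
Step 4. [4*((-5*x) - 8) = -12] leading coefficient 4: divide by 4, so div: (-5*x) - 8 = -3.
Step 5. [(-5*x) - 8 = -3] -8 is outermost — add 8 both sides, so sub: -5*x = 5.
Step 6. [-5*x = 5] -5·(inner) — divide through by -5. So div: x = -1.

Answer: x ∈ {-1}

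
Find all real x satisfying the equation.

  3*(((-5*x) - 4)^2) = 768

Step 1. [3*(((-5*x) - 4)^2) = 768] divide by the outer 3, so div: ((-5*x) - 4)^2 = 256.
Step 2. [((-5*x) - 4)^2 = 256] √ both sides: 256 ≥ 0 gives two branches ⇒ sqrt: (-5*x) - 4 = 16 or -16.
Step 3. [(-5*x) - 4 = 16 or -16] 4 comes off first (add 4). So sub: -5*x = 20 or -12.
Step 4. [-5*x = 20 or -12] -5·(inner) — divide through by -5. So div: x = -4 or 12/5.

Answer: x ∈ {-4, 12/5}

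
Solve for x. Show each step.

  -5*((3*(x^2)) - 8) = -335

Step 1. [-5*((3*(x^2)) - 8) = -335] -5·(inner) — divide through by -5, so div: (3*(x^2)) - 8 = 67.
Step 2. [(3*(x^2)) - 8 = 67] peel the -8: add 8 from each side, so sub: 3*(x^2) = 75.
Step 3. [3*(x^2) = 75] divide by the outer 3 ⇒ div: x^2 = 25.
Step 4. [x^2 = 25] √ both sides: 25 ≥ 0 gives two branches, so sqrt: x = 5 or -5.

Answer: x ∈ {-5, 5}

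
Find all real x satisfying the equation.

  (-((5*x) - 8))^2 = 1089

Step 1. [(-((5*x) - 8))^2 = 1089] LHS squared, RHS 1089 ≥ 0: apply √ (±). So sqrt: -((5*x) - 8) = 33 or -33.
Step 2. [-((5*x) - 8) = 33 or -33] leading − — multiply by −1, so neg: (5*x) - 8 = -33 or 33.
Step 3. [(5*x) - 8 = -33 or 33] -8 is outermost — add 8 both sides ⇒ sub: 5*x = -25 or 41.
Step 4. [5*x = -25 or 41] 5·(inner) — divide through by 5, so div: x = -5 or 41/5.

Answer: x ∈ {-5, 41/5}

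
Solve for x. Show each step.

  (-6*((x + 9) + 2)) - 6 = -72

Step 1. [(-6*((x + 9) + 2)) - 6 = -72] -6 is outermost — add 6 both sides ⇒ sub: -6*((x + 9) + 2) = -66.
Step 2. [-6*((x + 9) + 2) = -66] -6 out front; divide by -6. So div: (x + 9) + 2 = 11.
Step 3. [(x + 9) + 2 = 11] 2 comes off first (subtract 2), so sub: x + 9 = 9.
Step 4. [x + 9 = 9] 9 comes off first (subtract 9), so sub: x = 0.

Answer: x ∈ {0}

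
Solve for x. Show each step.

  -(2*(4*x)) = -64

Step 1. [-(2*(4*x)) = -64] LHS negated; negate both sides ⇒ neg: 2*(4*x) = 64.
Step 2. [2*(4*x) = 64] 2 out front; divide by 2 ⇒ div: 4*x = 32.
Step 3. [4*x = 32] divide by the outer 4, so div: x = 8.

Answer: x ∈ {8}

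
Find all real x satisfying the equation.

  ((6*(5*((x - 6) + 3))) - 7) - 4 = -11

Step 1. [((6*(5*((x - 6) + 3))) - 7) - 4 = -11] -4 is outermost — add 4 both sides ⇒ sub: (6*(5*((x - 6) + 3))) - 7 = -7.
Step 2. [(6*(5*((x - 6) + 3))) - 7 = -7] 7 comes off first (add 7) ⇒ sub: 6*(5*((x - 6) + 3)) = 0.
Step 3. [6*(5*((x - 6) + 3)) = 0] 6·(inner) — divide through by 6. So div: 5*((x - 6) + 3) = 0.
Step 4. [5*((x - 6) + 3) = 0] leading coefficient 5: divide by 5 ⇒ div: (x - 6) + 3 = 0.
Step 5. [(x - 6) + 3 = 0] 3 comes off first (subtract 3). So sub: x - 6 = -3.
Step 6. [x - 6 = -3] peel the -6: add 6 from each side, so sub: x = 3.

Answer: x ∈ {3}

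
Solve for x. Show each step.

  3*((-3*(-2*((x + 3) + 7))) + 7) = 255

Step 1. [3*((-3*(-2*((x + 3) + 7))) + 7) = 255] 3 out front; divide by 3 ⇒ div: (-3*(-2*((x + 3) + 7))) + 7 = 85.
Step 2. [(-3*(-2*((x + 3) + 7))) + 7 = 85] the outer +7 inverts by subtracting 7 ⇒ sub: -3*(-2*((x + 3) + 7)) = 78.
Step 3. [-3*(-2*((x + 3) + 7)) = 78] leading coefficient -3: divide by -3, so div: -2*((x + 3) + 7) = -26.
Step 4. [-2*((x + 3) + 7) = -26] leading coefficient -2: divide by -2. So div: (x + 3) + 7 = 13.
Step 5. [(x + 3) + 7 = 13] the outer +7 inverts by subtracting 7. So sub: x + 3 = 6.
Step 6. [x + 3 = 6] +3 is outermost — subtract 3 both sides. So sub: x = 3.

Answer: x ∈ {3}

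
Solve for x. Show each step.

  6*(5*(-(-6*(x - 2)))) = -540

Step 1. [6*(5*(-(-6*(x - 2)))) = -540] 6 out front; divide by 6 ⇒ div: 5*(-(-6*(x - 2))) = -90.
Step 2. [5*(-(-6*(x - 2))) = -90] 5 out front; divide by 5, so div: -(-6*(x - 2)) = -18.
Step 3. [-(-6*(x - 2)) = -18] flip signs both sides. So neg: -6*(x - 2) = 18.
Step 4. [-6*(x - 2) = 18] divide by the outer -6. So div: x - 2 = -3.
Step 5. [x - 2 = -3] the outer -2 inverts by adding 2, so sub: x = -1.

Answer: x ∈ {-1}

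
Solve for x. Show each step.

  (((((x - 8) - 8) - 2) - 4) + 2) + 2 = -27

Step 1. [(((((x - 8) - 8) - 2) - 4) + 2) + 2 = -27] 2 comes off first (subtract 2), so sub: ((((x - 8) - 8) - 2) - 4) + 2 = -29.
Step 2. [((((x - 8) - 8) - 2) - 4) + 2 = -29] 2 comes off first (subtract 2) ⇒ sub: (((x - 8) - 8) - 2) - 4 = -31.
Step 3. [(((x - 8) - 8) - 2) - 4 = -31] peel the -4: add 4 from each side ⇒ sub: ((x - 8) - 8) - 2 = -27.
Step 4. [((x - 8) - 8) - 2 = -27] the outer -2 inverts by adding 2, so sub: (x - 8) - 8 = -25.
Step 5. [(x - 8) - 8 = -25] the outer -8 inverts by adding 8. So sub: x - 8 = -17.
Step 6. [x - 8 = -17] 8 comes off first (add 8). So sub: x = -9.

Answer: x ∈ {-9}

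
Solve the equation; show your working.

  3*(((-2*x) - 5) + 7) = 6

Step 1. [3*(((-2*x) - 5) + 7) = 6] leading coefficient 3: divide by 3, so div: ((-2*x) - 5) + 7 = 2.
Step 2. [((-2*x) - 5) + 7 = 2] subtract 7: x sits inside (… + 7), so sub: (-2*x) - 5 = -5.
Step 3. [(-2*x) - 5 = -5] 5 comes off first (add 5), so sub: -2*x = 0.
Step 4. [-2*x = 0] -2 out front; divide by -2, so div: x = 0.

Answer: x ∈ {0}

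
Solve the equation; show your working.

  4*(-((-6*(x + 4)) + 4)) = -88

Step 1. [4*(-((-6*(x + 4)) + 4)) = -88] LHS = 4·(…); ÷4 both sides, so div: -((-6*(x + 4)) + 4) = -22.
Step 2. [-((-6*(x + 4)) + 4) = -22] leading − — multiply by −1 ⇒ neg: (-6*(x + 4)) + 4 = 22.
Step 3. [(-6*(x + 4)) + 4 = 22] 4 comes off first (subtract 4) ⇒ sub: -6*(x + 4) = 18.
Step 4. [-6*(x + 4) = 18] leading coefficient -6: divide by -6. So div: x + 4 = -3.
Step 5. [x + 4 = -3] 4 comes off first (subtract 4) ⇒ sub: x = -7.

Answer: x ∈ {-7}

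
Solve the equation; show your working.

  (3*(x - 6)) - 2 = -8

Step 1. [(3*(x - 6)) - 2 = -8] -2 is outermost — add 2 both sides, so sub: 3*(x - 6) = -6.
Step 2. [3*(x - 6) = -6] divide by the outer 3. So div: x - 6 = -2.
Step 3. [x - 6 = -2] the outer -6 inverts by adding 6, so sub: x = 4.

Answer: x ∈ {4}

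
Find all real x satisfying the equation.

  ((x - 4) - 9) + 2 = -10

Step 1. [((x - 4) - 9) + 2 = -10] subtract 2: x sits inside (… + 2) ⇒ sub: (x - 4) - 9 = -12.
Step 2. [(x - 4) - 9 = -12] -9 is outermost — add 9 both sides ⇒ sub: x - 4 = -3.
Step 3. [x - 4 = -3] add 4: x sits inside (… - 4) ⇒ sub: x = 1.

Answer: x ∈ {1}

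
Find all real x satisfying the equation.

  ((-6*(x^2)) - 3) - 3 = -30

Step 1. [((-6*(x^2)) - 3) - 3 = -30] peel the -3: add 3 from each side. So sub: (-6*(x^2)) - 3 = -27.
Step 2. [(-6*(x^2)) - 3 = -27] add 3: x sits inside (… - 3), so sub: -6*(x^2) = -24.
Step 3. [-6*(x^2) = -24] LHS = -6·(…); ÷-6 both sides, so div: x^2 = 4.
Step 4. [x^2 = 4] √ both sides: 4 ≥ 0 gives two branches, so sqrt: x = 2 or -2.

Answer: x ∈ {-2, 2}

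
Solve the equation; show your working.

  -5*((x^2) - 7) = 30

Step 1. [-5*((x^2) - 7) = 30] divide by the outer -5. So div: (x^2) - 7 = -6.
Step 2. [(x^2) - 7 = -6] peel the -7: add 7 from each side, so sub: x^2 = 1.
Step 3. [x^2 = 1] √ both sides: 1 ≥ 0 gives two branches, so sqrt: x = 1 or -1.

Answer: x ∈ {-1, 1}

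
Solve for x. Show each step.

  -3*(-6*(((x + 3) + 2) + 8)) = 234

Step 1. [-3*(-6*(((x + 3) + 2) + 8)) = 234] -3 out front; divide by -3, so div: -6*(((x + 3) + 2) + 8) = -78.
Step 2. [-6*(((x + 3) + 2) + 8) = -78] -6 out front; divide by -6 ⇒ div: ((x + 3) + 2) + 8 = 13.
Step 3. [((x + 3) + 2) + 8 = 13] peel the +8: subtract 8 from each side, so sub: (x + 3) + 2 = 5.
Step 4. [(x + 3) + 2 = 5] 2 comes off first (subtract 2). So sub: x + 3 = 3.
Step 5. [x + 3 = 3] subtract 3: x sits inside (… + 3). So sub: x = 0.

Answer: x ∈ {0}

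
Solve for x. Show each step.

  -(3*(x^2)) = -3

Step 1. [-(3*(x^2)) = -3] leading − — multiply by −1. So neg: 3*(x^2) = 3.
Step 2. [3*(x^2) = 3] divide by the outer 3 ⇒ div: x^2 = 1.
Step 3. [x^2 = 1] √ both sides: 1 ≥ 0 gives two branches. So sqrt: x = 1 or -1.

Answer: x ∈ {-1, 1}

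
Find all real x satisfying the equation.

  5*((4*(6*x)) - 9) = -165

Step 1. [5*((4*(6*x)) - 9) = -165] leading coefficient 5: divide by 5, so div: (4*(6*x)) - 9 = -33.
Step 2. [(4*(6*x)) - 9 = -33] -9 is outermost — add 9 both sides ⇒ sub: 4*(6*x) = -24.
Step 3. [4*(6*x) = -24] leading coefficient 4: divide by 4, so div: 6*x = -6.
Step 4. [6*x = -6] 6 out front; divide by 6, so div: x = -1.

Answer: x ∈ {-1}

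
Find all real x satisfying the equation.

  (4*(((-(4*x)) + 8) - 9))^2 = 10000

Step 1. [(4*(((-(4*x)) + 8) - 9))^2 = 10000] √ both sides: 10000 ≥ 0 gives two branches. So sqrt: 4*(((-(4*x)) + 8) - 9) = 100 or -100.
Step 2. [4*(((-(4*x)) + 8) - 9) = 100 or -100] divide by the outer 4. So div: ((-(4*x)) + 8) - 9 = 25 or -25.
Step 3. [((-(4*x)) + 8) - 9 = 25 or -25] peel the -9: add 9 from each side ⇒ sub: (-(4*x)) + 8 = 34 or -16.
Step 4. [(-(4*x)) + 8 = 34 or -16] the outer +8 inverts by subtracting 8 ⇒ sub: -(4*x) = 26 or -24.
Step 5. [-(4*x) = 26 or -24] LHS negated; negate both sides ⇒ neg: 4*x = -26 or 24.
Step 6. [4*x = -26 or 24] divide by the outer 4 ⇒ div: x = -13/2 or 6.

Answer: x ∈ {-13/2, 6}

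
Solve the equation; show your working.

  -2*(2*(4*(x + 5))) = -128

Step 1. [-2*(2*(4*(x + 5))) = -128] divide by the outer -2 ⇒ div: 2*(4*(x + 5)) = 64.
Step 2. [2*(4*(x + 5)) = 64] LHS = 2·(…); ÷2 both sides, so div: 4*(x + 5) = 32.
Step 3. [4*(x + 5) = 32] divide by the outer 4 ⇒ div: x + 5 = 8.
Step 4. [x + 5 = 8] 5 comes off first (subtract 5), so sub: x = 3.

Answer: x ∈ {3}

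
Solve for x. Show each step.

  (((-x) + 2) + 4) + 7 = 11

Step 1. [(((-x) + 2) + 4) + 7 = 11] peel the +7: subtract 7 from each side ⇒ sub: ((-x) + 2) + 4 = 4.
Step 2. [((-x) + 2) + 4 = 4] peel the +4: subtract 4 from each side ⇒ sub: (-x) + 2 = 0.
Step 3. [(-x) + 2 = 0] the outer +2 inverts by subtracting 2. So sub: -x = -2.
Step 4. [-x = -2] flip signs both sides, so neg: x = 2.

Answer: x ∈ {2}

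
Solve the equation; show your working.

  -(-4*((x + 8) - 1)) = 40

Step 1. [-(-4*((x + 8) - 1)) = 40] LHS negated; negate both sides. So neg: -4*((x + 8) - 1) = -40.
Step 2. [-4*((x + 8) - 1) = -40] leading coefficient -4: divide by -4, so div: (x + 8) - 1 = 10.
Step 3. [(x + 8) - 1 = 10] peel the -1: add 1 from each side. So sub: x + 8 = 11.
Step 4. [x + 8 = 11] the outer +8 inverts by subtracting 8 ⇒ sub: x = 3.

Answer: x ∈ {3}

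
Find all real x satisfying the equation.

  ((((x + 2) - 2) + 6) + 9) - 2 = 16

Step 1. [((((x + 2) - 2) + 6) + 9) - 2 = 16] add 2: x sits inside (… - 2) ⇒ sub: (((x + 2) - 2) + 6) + 9 = 18.
Step 2. [(((x + 2) - 2) + 6) + 9 = 18] peel the +9: subtract 9 from each side, so sub: ((x + 2) - 2) + 6 = 9.
Step 3. [((x + 2) - 2) + 6 = 9] +6 is outermost — subtract 6 both sides. So sub: (x + 2) - 2 = 3.
Step 4. [(x + 2) - 2 = 3] the outer -2 inverts by adding 2, so sub: x + 2 = 5.
Step 5. [x + 2 = 5] the outer +2 inverts by subtracting 2. So sub: x = 3.

Answer: x ∈ {3}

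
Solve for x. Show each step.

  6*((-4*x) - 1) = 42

Step 1. [6*((-4*x) - 1) = 42] 6 out front; divide by 6 ⇒ div: (-4*x) - 1 = 7.
Step 2. [(-4*x) - 1 = 7] -1 is outermost — add 1 both sides, so sub: -4*x = 8.
Step 3. [-4*x = 8] -4 out front; divide by -4, so div: x = -2.

Answer: x ∈ {-2}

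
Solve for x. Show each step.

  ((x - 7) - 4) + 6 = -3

Step 1. [((x - 7) - 4) + 6 = -3] 6 comes off first (subtract 6), so sub: (x - 7) - 4 = -9.
Step 2. [(x - 7) - 4 = -9] 4 comes off first (add 4) ⇒ sub: x - 7 = -5.
Step 3. [x - 7 = -5] add 7: x sits inside (… - 7). So sub: x = 2.

Answer: x ∈ {2}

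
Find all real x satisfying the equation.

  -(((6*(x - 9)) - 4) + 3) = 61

Step 1. [-(((6*(x - 9)) - 4) + 3) = 61] flip signs both sides. So neg: ((6*(x - 9)) - 4) + 3 = -61.
Step 2. [((6*(x - 9)) - 4) + 3 = -61] +3 is outermost — subtract 3 both sides, so sub: (6*(x - 9)) - 4 = -64.
Step 3. [(6*(x - 9)) - 4 = -64] add 4: x sits inside (… - 4), so sub: 6*(x - 9) = -60.
Step 4. [6*(x - 9) = -60] leading coefficient 6: divide by 6 ⇒ div: x - 9 = -10.
Step 5. [x - 9 = -10] peel the -9: add 9 from each side, so sub: x = -1.

Answer: x ∈ {-1}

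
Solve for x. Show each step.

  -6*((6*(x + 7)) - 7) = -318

Step 1. [-6*((6*(x + 7)) - 7) = -318] leading coefficient -6: divide by -6 ⇒ div: (6*(x + 7)) - 7 = 53.
Step 2. [(6*(x + 7)) - 7 = 53] the outer -7 inverts by adding 7. So sub: 6*(x + 7) = 60.
Step 3. [6*(x + 7) = 60] 6 out front; divide by 6. So div: x + 7 = 10.
Step 4. [x + 7 = 10] subtract 7: x sits inside (… + 7) ⇒ sub: x = 3.

Answer: x ∈ {3}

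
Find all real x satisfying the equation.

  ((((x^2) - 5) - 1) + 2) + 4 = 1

Step 1. [((((x^2) - 5) - 1) + 2) + 4 = 1] the outer +4 inverts by subtracting 4 ⇒ sub: (((x^2) - 5) - 1) + 2 = -3.
Step 2. [(((x^2) - 5) - 1) + 2 = -3] peel the +2: subtract 2 from each side ⇒ sub: ((x^2) - 5) - 1 = -5.
Step 3. [((x^2) - 5) - 1 = -5] -1 is outermost — add 1 both sides ⇒ sub: (x^2) - 5 = -4.
Step 4. [(x^2) - 5 = -4] peel the -5: add 5 from each side. So sub: x^2 = 1.
Step 5. [x^2 = 1] √ both sides: 1 ≥ 0 gives two branches. So sqrt: x = 1 or -1.

Answer: x ∈ {-1, 1}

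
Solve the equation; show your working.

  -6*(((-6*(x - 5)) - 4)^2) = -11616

Step 1. [-6*(((-6*(x - 5)) - 4)^2) = -11616] LHS = -6·(…); ÷-6 both sides, so div: ((-6*(x - 5)) - 4)^2 = 1936.
Step 2. [((-6*(x - 5)) - 4)^2 = 1936] LHS squared, RHS 1936 ≥ 0: apply √ (±), so sqrt: (-6*(x - 5)) - 4 = 44 or -44.
Step 3. [(-6*(x - 5)) - 4 = 44 or -44] the outer -4 inverts by adding 4. So sub: -6*(x - 5) = 48 or -40.
Step 4. [-6*(x - 5) = 48 or -40] -6·(inner) — divide through by -6, so div: x - 5 = -8 or 20/3.
Step 5. [x - 5 = -8 or 20/3] the outer -5 inverts by adding 5. So sub: x = -3 or 35/3.

Answer: x ∈ {-3, 35/3}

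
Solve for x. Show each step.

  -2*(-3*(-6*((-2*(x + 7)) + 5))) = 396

Step 1. [-2*(-3*(-6*((-2*(x + 7)) + 5))) = 396] -2 out front; divide by -2. So div: -3*(-6*((-2*(x + 7)) + 5)) = -198.
Step 2. [-3*(-6*((-2*(x + 7)) + 5)) = -198] LHS = -3·(…); ÷-3 both sides ⇒ div: -6*((-2*(x + 7)) + 5) = 66.
Step 3. [-6*((-2*(x + 7)) + 5) = 66] -6·(inner) — divide through by -6. So div: (-2*(x + 7)) + 5 = -11.
Step 4. [(-2*(x + 7)) + 5 = -11] peel the +5: subtract 5 from each side, so sub: -2*(x + 7) = -16.
Step 5. [-2*(x + 7) = -16] LHS = -2·(…); ÷-2 both sides, so div: x + 7 = 8.
Step 6. [x + 7 = 8] +7 is outermost — subtract 7 both sides ⇒ sub: x = 1.

Answer: x ∈ {1}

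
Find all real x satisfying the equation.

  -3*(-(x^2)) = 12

Step 1. [-3*(-(x^2)) = 12] LHS = -3·(…); ÷-3 both sides. So div: -(x^2) = -4.
Step 2. [-(x^2) = -4] LHS negated; negate both sides ⇒ neg: x^2 = 4.
Step 3. [x^2 = 4] √ both sides: 4 ≥ 0 gives two branches. So sqrt: x = 2 or -2.

Answer: x ∈ {-2, 2}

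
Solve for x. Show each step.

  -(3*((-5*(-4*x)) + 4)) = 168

Step 1. [-(3*((-5*(-4*x)) + 4)) = 168] flip signs both sides ⇒ neg: 3*((-5*(-4*x)) + 4) = -168.
Step 2. [3*((-5*(-4*x)) + 4) = -168] LHS = 3·(…); ÷3 both sides ⇒ div: (-5*(-4*x)) + 4 = -56.
Step 3. [(-5*(-4*x)) + 4 = -56] 4 comes off first (subtract 4). So sub: -5*(-4*x) = -60.
Step 4. [-5*(-4*x) = -60] -5·(inner) — divide through by -5 ⇒ div: -4*x = 12.
Step 5. [-4*x = 12] -4 out front; divide by -4, so div: x = -3.

Answer: x ∈ {-3}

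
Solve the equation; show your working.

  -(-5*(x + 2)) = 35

Step 1. [-(-5*(x + 2)) = 35] LHS negated; negate both sides ⇒ neg: -5*(x + 2) = -35.
Step 2. [-5*(x + 2) = -35] -5 out front; divide by -5, so div: x + 2 = 7.
Step 3. [x + 2 = 7] the outer +2 inverts by subtracting 2, so sub: x = 5.

Answer: x ∈ {5}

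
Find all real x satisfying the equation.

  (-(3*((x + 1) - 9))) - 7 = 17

Step 1. [(-(3*((x + 1) - 9))) - 7 = 17] 7 comes off first (add 7). So sub: -(3*((x + 1) - 9)) = 24.
Step 2. [-(3*((x + 1) - 9)) = 24] LHS negated; negate both sides ⇒ neg: 3*((x + 1) - 9) = -24.
Step 3. [3*((x + 1) - 9) = -24] divide by the outer 3 ⇒ div: (x + 1) - 9 = -8.
Step 4. [(x + 1) - 9 = -8] peel the -9: add 9 from each side ⇒ sub: x + 1 = 1.
Step 5. [x + 1 = 1] 1 comes off first (subtract 1) ⇒ sub: x = 0.

Answer: x ∈ {0}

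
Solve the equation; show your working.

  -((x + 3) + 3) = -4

Step 1. [-((x + 3) + 3) = -4] LHS negated; negate both sides. So neg: (x + 3) + 3 = 4.
Step 2. [(x + 3) + 3 = 4] 3 comes off first (subtract 3). So sub: x + 3 = 1.
Step 3. [x + 3 = 1] subtract 3: x sits inside (… + 3), so sub: x = -2.

Answer: x ∈ {-2}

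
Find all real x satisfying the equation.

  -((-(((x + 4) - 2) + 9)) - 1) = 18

Step 1. [-((-(((x + 4) - 2) + 9)) - 1) = 18] LHS negated; negate both sides. So neg: (-(((x + 4) - 2) + 9)) - 1 = -18.
Step 2. [(-(((x + 4) - 2) + 9)) - 1 = -18] -1 is outermost — add 1 both sides. So sub: -(((x + 4) - 2) + 9) = -17.
Step 3. [-(((x + 4) - 2) + 9) = -17] LHS negated; negate both sides ⇒ neg: ((x + 4) - 2) + 9 = 17.
Step 4. [((x + 4) - 2) + 9 = 17] subtract 9: x sits inside (… + 9) ⇒ sub: (x + 4) - 2 = 8.
Step 5. [(x + 4) - 2 = 8] 2 comes off first (add 2) ⇒ sub: x + 4 = 10.
Step 6. [x + 4 = 10] 4 comes off first (subtract 4). So sub: x = 6.

Answer: x ∈ {6}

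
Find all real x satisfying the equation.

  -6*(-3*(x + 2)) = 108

Step 1. [-6*(-3*(x + 2)) = 108] divide by the outer -6. So div: -3*(x + 2) = -18.
Step 2. [-3*(x + 2) = -18] LHS = -3·(…); ÷-3 both sides, so div: x + 2 = 6.
Step 3. [x + 2 = 6] 2 comes off first (subtract 2). So sub: x = 4.

Answer: x ∈ {4}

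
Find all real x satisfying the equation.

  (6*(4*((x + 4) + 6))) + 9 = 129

Step 1. [(6*(4*((x + 4) + 6))) + 9 = 129] subtract 9: x sits inside (… + 9). So sub: 6*(4*((x + 4) + 6)) = 120.
Step 2. [6*(4*((x + 4) + 6)) = 120] 6·(inner) — divide through by 6. So div: 4*((x + 4) + 6) = 20.
Step 3. [4*((x + 4) + 6) = 20] leading coefficient 4: divide by 4, so div: (x + 4) + 6 = 5.
Step 4. [(x + 4) + 6 = 5] subtract 6: x sits inside (… + 6), so sub: x + 4 = -1.
Step 5. [x + 4 = -1] subtract 4: x sits inside (… + 4) ⇒ sub: x = -5.

Answer: x ∈ {-5}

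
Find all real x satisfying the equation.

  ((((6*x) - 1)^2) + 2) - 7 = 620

Step 1. [((((6*x) - 1)^2) + 2) - 7 = 620] the outer -7 inverts by adding 7, so sub: (((6*x) - 1)^2) + 2 = 627.
Step 2. [(((6*x) - 1)^2) + 2 = 627] +2 is outermost — subtract 2 both sides. So sub: ((6*x) - 1)^2 = 625.
Step 3. [((6*x) - 1)^2 = 625] √ both sides: 625 ≥ 0 gives two branches. So sqrt: (6*x) - 1 = 25 or -25.
Step 4. [(6*x) - 1 = 25 or -25] the outer -1 inverts by adding 1, so sub: 6*x = 26 or -24.
Step 5. [6*x = 26 or -24] LHS = 6·(…); ÷6 both sides ⇒ div: x = 13/3 or -4.

Answer: x ∈ {-4, 13/3}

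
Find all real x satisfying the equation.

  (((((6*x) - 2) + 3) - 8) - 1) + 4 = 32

Step 1. [(((((6*x) - 2) + 3) - 8) - 1) + 4 = 32] peel the +4: subtract 4 from each side. So sub: ((((6*x) - 2) + 3) - 8) - 1 = 28.
Step 2. [((((6*x) - 2) + 3) - 8) - 1 = 28] the outer -1 inverts by adding 1, so sub: (((6*x) - 2) + 3) - 8 = 29.
Step 3. [(((6*x) - 2) + 3) - 8 = 29] -8 is outermost — add 8 both sides ⇒ sub: ((6*x) - 2) + 3 = 37.
Step 4. [((6*x) - 2) + 3 = 37] subtract 3: x sits inside (… + 3). So sub: (6*x) - 2 = 34.
Step 5. [(6*x) - 2 = 34] peel the -2: add 2 from each side, so sub: 6*x = 36.
Step 6. [6*x = 36] leading coefficient 6: divide by 6. So div: x = 6.

Answer: x ∈ {6}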